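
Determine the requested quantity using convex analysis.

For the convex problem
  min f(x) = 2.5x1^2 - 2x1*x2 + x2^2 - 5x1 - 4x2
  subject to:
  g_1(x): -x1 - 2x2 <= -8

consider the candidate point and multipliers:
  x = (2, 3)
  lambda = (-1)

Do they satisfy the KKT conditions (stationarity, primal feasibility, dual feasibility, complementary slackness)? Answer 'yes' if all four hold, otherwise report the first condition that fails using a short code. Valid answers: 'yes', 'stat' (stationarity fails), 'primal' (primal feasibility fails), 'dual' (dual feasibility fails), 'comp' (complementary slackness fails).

Gradient of f: grad f(x) = Q x + c = (-1, -2)
Constraint values g_i(x) = a_i^T x - b_i:
  g_1((2, 3)) = 0
Stationarity residual: grad f(x) + sum_i lambda_i a_i = (0, 0)
  -> stationarity OK
Primal feasibility (all g_i <= 0): OK
Dual feasibility (all lambda_i >= 0): FAILS
Complementary slackness (lambda_i * g_i(x) = 0 for all i): OK

Verdict: the first failing condition is dual_feasibility -> dual.

dual


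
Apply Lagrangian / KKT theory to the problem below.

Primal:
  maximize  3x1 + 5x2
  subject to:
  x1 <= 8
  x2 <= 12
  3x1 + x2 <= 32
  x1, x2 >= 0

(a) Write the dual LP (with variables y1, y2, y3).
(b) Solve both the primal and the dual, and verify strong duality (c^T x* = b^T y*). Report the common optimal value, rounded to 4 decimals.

The standard primal-dual pair for 'max c^T x s.t. A x <= b, x >= 0' is:
  Dual:  min b^T y  s.t.  A^T y >= c,  y >= 0.

So the dual LP is:
  minimize  8y1 + 12y2 + 32y3
  subject to:
    y1 + 3y3 >= 3
    y2 + y3 >= 5
    y1, y2, y3 >= 0

Solving the primal: x* = (6.6667, 12).
  primal value c^T x* = 80.
Solving the dual: y* = (0, 4, 1).
  dual value b^T y* = 80.
Strong duality: c^T x* = b^T y*. Confirmed.

80


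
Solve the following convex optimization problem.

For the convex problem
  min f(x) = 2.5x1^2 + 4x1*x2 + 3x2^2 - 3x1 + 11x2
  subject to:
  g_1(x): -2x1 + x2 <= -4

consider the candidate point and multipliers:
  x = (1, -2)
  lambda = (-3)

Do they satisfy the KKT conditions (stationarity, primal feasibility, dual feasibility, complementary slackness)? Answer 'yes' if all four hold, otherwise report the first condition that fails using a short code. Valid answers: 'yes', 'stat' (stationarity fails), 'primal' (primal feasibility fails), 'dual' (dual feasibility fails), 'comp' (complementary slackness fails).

Gradient of f: grad f(x) = Q x + c = (-6, 3)
Constraint values g_i(x) = a_i^T x - b_i:
  g_1((1, -2)) = 0
Stationarity residual: grad f(x) + sum_i lambda_i a_i = (0, 0)
  -> stationarity OK
Primal feasibility (all g_i <= 0): OK
Dual feasibility (all lambda_i >= 0): FAILS
Complementary slackness (lambda_i * g_i(x) = 0 for all i): OK

Verdict: the first failing condition is dual_feasibility -> dual.

dual


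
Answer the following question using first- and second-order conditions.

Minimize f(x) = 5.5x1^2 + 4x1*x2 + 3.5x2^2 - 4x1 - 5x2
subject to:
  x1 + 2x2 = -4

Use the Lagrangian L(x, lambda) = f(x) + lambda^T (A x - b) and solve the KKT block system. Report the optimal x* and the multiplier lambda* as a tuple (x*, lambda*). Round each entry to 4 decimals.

Form the Lagrangian:
  L(x, lambda) = (1/2) x^T Q x + c^T x + lambda^T (A x - b)
Stationarity (grad_x L = 0): Q x + c + A^T lambda = 0.
Primal feasibility: A x = b.

This gives the KKT block system:
  [ Q   A^T ] [ x     ]   [-c ]
  [ A    0  ] [ lambda ] = [ b ]

Solving the linear system:
  x*      = (0.2857, -2.1429)
  lambda* = (9.4286)
  f(x*)   = 23.6429

x* = (0.2857, -2.1429), lambda* = (9.4286)


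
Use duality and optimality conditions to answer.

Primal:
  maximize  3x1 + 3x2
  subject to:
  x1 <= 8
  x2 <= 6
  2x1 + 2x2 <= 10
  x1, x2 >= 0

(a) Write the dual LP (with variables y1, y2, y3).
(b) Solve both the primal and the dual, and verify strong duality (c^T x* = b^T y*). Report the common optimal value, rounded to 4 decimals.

The standard primal-dual pair for 'max c^T x s.t. A x <= b, x >= 0' is:
  Dual:  min b^T y  s.t.  A^T y >= c,  y >= 0.

So the dual LP is:
  minimize  8y1 + 6y2 + 10y3
  subject to:
    y1 + 2y3 >= 3
    y2 + 2y3 >= 3
    y1, y2, y3 >= 0

Solving the primal: x* = (5, 0).
  primal value c^T x* = 15.
Solving the dual: y* = (0, 0, 1.5).
  dual value b^T y* = 15.
Strong duality: c^T x* = b^T y*. Confirmed.

15


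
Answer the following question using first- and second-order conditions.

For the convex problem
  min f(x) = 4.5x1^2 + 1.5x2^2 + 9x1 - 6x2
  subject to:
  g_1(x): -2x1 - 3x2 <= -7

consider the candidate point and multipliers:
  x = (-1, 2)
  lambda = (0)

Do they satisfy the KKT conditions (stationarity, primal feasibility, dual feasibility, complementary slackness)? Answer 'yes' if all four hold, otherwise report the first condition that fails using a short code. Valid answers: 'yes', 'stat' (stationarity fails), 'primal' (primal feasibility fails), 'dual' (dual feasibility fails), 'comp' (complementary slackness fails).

Gradient of f: grad f(x) = Q x + c = (0, 0)
Constraint values g_i(x) = a_i^T x - b_i:
  g_1((-1, 2)) = 3
Stationarity residual: grad f(x) + sum_i lambda_i a_i = (0, 0)
  -> stationarity OK
Primal feasibility (all g_i <= 0): FAILS
Dual feasibility (all lambda_i >= 0): OK
Complementary slackness (lambda_i * g_i(x) = 0 for all i): OK

Verdict: the first failing condition is primal_feasibility -> primal.

primal


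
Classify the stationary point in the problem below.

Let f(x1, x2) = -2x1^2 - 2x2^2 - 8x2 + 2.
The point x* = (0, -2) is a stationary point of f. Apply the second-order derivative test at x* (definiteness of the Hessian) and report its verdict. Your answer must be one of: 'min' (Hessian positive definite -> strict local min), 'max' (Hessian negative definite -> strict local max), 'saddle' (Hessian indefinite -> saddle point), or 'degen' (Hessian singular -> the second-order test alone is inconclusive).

Compute the Hessian H = grad^2 f:
  H = [[-4, 0], [0, -4]]
Verify stationarity: grad f(x*) = H x* + g = (0, 0).
Eigenvalues of H: -4, -4.
Both eigenvalues < 0, so H is negative definite -> x* is a strict local max.

max


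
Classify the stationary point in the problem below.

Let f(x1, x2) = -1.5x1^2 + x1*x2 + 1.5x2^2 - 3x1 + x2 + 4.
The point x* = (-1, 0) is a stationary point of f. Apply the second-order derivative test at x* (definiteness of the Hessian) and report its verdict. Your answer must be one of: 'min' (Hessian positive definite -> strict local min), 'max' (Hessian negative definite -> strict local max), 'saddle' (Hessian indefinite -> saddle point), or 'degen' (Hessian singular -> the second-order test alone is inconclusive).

Compute the Hessian H = grad^2 f:
  H = [[-3, 1], [1, 3]]
Verify stationarity: grad f(x*) = H x* + g = (0, 0).
Eigenvalues of H: -3.1623, 3.1623.
Eigenvalues have mixed signs, so H is indefinite -> x* is a saddle point.

saddle


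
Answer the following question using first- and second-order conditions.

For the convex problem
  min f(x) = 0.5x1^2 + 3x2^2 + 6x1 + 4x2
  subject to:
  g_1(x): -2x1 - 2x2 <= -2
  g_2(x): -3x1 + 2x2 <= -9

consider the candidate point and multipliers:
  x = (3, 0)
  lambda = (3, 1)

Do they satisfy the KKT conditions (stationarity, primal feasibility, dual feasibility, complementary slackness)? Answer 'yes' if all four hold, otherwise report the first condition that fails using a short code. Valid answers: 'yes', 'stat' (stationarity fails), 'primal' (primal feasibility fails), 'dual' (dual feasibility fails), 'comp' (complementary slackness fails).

Gradient of f: grad f(x) = Q x + c = (9, 4)
Constraint values g_i(x) = a_i^T x - b_i:
  g_1((3, 0)) = -4
  g_2((3, 0)) = 0
Stationarity residual: grad f(x) + sum_i lambda_i a_i = (0, 0)
  -> stationarity OK
Primal feasibility (all g_i <= 0): OK
Dual feasibility (all lambda_i >= 0): OK
Complementary slackness (lambda_i * g_i(x) = 0 for all i): FAILS

Verdict: the first failing condition is complementary_slackness -> comp.

comp


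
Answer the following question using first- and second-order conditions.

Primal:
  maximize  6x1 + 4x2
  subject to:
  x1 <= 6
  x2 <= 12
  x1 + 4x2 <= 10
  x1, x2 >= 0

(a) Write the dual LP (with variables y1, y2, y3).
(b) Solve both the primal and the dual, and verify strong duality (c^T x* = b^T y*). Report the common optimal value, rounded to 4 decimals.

The standard primal-dual pair for 'max c^T x s.t. A x <= b, x >= 0' is:
  Dual:  min b^T y  s.t.  A^T y >= c,  y >= 0.

So the dual LP is:
  minimize  6y1 + 12y2 + 10y3
  subject to:
    y1 + y3 >= 6
    y2 + 4y3 >= 4
    y1, y2, y3 >= 0

Solving the primal: x* = (6, 1).
  primal value c^T x* = 40.
Solving the dual: y* = (5, 0, 1).
  dual value b^T y* = 40.
Strong duality: c^T x* = b^T y*. Confirmed.

40


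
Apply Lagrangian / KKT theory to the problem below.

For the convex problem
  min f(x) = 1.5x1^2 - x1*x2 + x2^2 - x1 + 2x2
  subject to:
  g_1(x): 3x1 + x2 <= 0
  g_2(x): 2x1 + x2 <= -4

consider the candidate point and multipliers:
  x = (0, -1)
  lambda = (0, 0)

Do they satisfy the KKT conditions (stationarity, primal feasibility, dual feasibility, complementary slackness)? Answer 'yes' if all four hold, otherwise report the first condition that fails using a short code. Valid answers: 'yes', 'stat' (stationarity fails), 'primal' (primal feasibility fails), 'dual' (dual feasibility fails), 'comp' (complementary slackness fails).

Gradient of f: grad f(x) = Q x + c = (0, 0)
Constraint values g_i(x) = a_i^T x - b_i:
  g_1((0, -1)) = -1
  g_2((0, -1)) = 3
Stationarity residual: grad f(x) + sum_i lambda_i a_i = (0, 0)
  -> stationarity OK
Primal feasibility (all g_i <= 0): FAILS
Dual feasibility (all lambda_i >= 0): OK
Complementary slackness (lambda_i * g_i(x) = 0 for all i): OK

Verdict: the first failing condition is primal_feasibility -> primal.

primal


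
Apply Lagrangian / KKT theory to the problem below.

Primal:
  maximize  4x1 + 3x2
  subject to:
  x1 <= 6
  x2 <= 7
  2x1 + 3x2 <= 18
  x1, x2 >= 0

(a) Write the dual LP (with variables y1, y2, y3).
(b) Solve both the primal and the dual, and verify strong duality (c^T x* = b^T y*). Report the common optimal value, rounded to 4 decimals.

The standard primal-dual pair for 'max c^T x s.t. A x <= b, x >= 0' is:
  Dual:  min b^T y  s.t.  A^T y >= c,  y >= 0.

So the dual LP is:
  minimize  6y1 + 7y2 + 18y3
  subject to:
    y1 + 2y3 >= 4
    y2 + 3y3 >= 3
    y1, y2, y3 >= 0

Solving the primal: x* = (6, 2).
  primal value c^T x* = 30.
Solving the dual: y* = (2, 0, 1).
  dual value b^T y* = 30.
Strong duality: c^T x* = b^T y*. Confirmed.

30


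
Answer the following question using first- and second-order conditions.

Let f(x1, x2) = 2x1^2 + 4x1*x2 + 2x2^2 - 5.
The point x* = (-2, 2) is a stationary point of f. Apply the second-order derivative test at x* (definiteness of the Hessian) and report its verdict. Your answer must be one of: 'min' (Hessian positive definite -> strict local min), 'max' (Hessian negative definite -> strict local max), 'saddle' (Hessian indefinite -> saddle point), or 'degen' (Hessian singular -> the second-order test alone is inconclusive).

Compute the Hessian H = grad^2 f:
  H = [[4, 4], [4, 4]]
Verify stationarity: grad f(x*) = H x* + g = (0, 0).
Eigenvalues of H: 0, 8.
H has a zero eigenvalue (singular; positive semidefinite but not definite), so H is neither positive definite, negative definite, nor indefinite. The second-order test alone is inconclusive -> degen.
(Indeed, f is constant along the null direction of H through x*, so x* is not a strict local extremum.)

degen


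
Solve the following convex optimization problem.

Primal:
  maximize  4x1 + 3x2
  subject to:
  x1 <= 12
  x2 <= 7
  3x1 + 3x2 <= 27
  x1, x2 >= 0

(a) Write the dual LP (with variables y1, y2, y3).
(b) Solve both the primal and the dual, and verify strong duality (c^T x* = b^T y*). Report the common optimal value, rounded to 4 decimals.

The standard primal-dual pair for 'max c^T x s.t. A x <= b, x >= 0' is:
  Dual:  min b^T y  s.t.  A^T y >= c,  y >= 0.

So the dual LP is:
  minimize  12y1 + 7y2 + 27y3
  subject to:
    y1 + 3y3 >= 4
    y2 + 3y3 >= 3
    y1, y2, y3 >= 0

Solving the primal: x* = (9, 0).
  primal value c^T x* = 36.
Solving the dual: y* = (0, 0, 1.3333).
  dual value b^T y* = 36.
Strong duality: c^T x* = b^T y*. Confirmed.

36


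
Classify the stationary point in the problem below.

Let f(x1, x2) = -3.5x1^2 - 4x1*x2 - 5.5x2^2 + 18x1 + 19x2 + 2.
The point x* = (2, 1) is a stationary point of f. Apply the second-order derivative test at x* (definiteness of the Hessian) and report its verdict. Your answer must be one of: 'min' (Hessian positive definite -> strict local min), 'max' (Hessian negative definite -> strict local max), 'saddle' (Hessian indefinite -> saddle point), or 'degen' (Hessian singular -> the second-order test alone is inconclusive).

Compute the Hessian H = grad^2 f:
  H = [[-7, -4], [-4, -11]]
Verify stationarity: grad f(x*) = H x* + g = (0, 0).
Eigenvalues of H: -13.4721, -4.5279.
Both eigenvalues < 0, so H is negative definite -> x* is a strict local max.

max


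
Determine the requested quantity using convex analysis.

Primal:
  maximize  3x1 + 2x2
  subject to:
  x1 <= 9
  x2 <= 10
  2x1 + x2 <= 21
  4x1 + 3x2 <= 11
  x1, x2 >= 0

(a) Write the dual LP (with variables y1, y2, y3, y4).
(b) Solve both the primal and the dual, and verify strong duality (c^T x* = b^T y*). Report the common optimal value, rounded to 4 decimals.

The standard primal-dual pair for 'max c^T x s.t. A x <= b, x >= 0' is:
  Dual:  min b^T y  s.t.  A^T y >= c,  y >= 0.

So the dual LP is:
  minimize  9y1 + 10y2 + 21y3 + 11y4
  subject to:
    y1 + 2y3 + 4y4 >= 3
    y2 + y3 + 3y4 >= 2
    y1, y2, y3, y4 >= 0

Solving the primal: x* = (2.75, 0).
  primal value c^T x* = 8.25.
Solving the dual: y* = (0, 0, 0, 0.75).
  dual value b^T y* = 8.25.
Strong duality: c^T x* = b^T y*. Confirmed.

8.25


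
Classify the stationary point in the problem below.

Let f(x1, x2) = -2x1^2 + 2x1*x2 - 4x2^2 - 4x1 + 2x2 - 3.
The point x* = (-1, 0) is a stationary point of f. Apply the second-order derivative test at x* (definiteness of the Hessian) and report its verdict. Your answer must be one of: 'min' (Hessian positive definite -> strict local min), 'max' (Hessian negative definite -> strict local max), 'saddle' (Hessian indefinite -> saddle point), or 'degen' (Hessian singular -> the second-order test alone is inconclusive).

Compute the Hessian H = grad^2 f:
  H = [[-4, 2], [2, -8]]
Verify stationarity: grad f(x*) = H x* + g = (0, 0).
Eigenvalues of H: -8.8284, -3.1716.
Both eigenvalues < 0, so H is negative definite -> x* is a strict local max.

max


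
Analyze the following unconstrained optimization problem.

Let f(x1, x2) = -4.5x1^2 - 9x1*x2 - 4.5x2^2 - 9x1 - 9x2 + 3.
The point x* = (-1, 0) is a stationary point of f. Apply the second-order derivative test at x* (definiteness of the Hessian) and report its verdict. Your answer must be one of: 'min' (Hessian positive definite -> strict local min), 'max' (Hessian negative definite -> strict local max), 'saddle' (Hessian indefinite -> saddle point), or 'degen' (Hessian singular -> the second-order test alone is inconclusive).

Compute the Hessian H = grad^2 f:
  H = [[-9, -9], [-9, -9]]
Verify stationarity: grad f(x*) = H x* + g = (0, 0).
Eigenvalues of H: -18, 0.
H has a zero eigenvalue (singular; negative semidefinite but not definite), so H is neither positive definite, negative definite, nor indefinite. The second-order test alone is inconclusive -> degen.
(Indeed, f is constant along the null direction of H through x*, so x* is not a strict local extremum.)

degen


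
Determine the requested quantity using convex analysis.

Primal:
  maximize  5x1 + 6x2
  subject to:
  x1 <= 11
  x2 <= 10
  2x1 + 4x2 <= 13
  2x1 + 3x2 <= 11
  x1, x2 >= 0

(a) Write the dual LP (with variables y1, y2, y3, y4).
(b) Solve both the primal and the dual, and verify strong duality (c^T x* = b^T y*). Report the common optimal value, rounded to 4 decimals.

The standard primal-dual pair for 'max c^T x s.t. A x <= b, x >= 0' is:
  Dual:  min b^T y  s.t.  A^T y >= c,  y >= 0.

So the dual LP is:
  minimize  11y1 + 10y2 + 13y3 + 11y4
  subject to:
    y1 + 2y3 + 2y4 >= 5
    y2 + 4y3 + 3y4 >= 6
    y1, y2, y3, y4 >= 0

Solving the primal: x* = (5.5, 0).
  primal value c^T x* = 27.5.
Solving the dual: y* = (0, 0, 0, 2.5).
  dual value b^T y* = 27.5.
Strong duality: c^T x* = b^T y*. Confirmed.

27.5


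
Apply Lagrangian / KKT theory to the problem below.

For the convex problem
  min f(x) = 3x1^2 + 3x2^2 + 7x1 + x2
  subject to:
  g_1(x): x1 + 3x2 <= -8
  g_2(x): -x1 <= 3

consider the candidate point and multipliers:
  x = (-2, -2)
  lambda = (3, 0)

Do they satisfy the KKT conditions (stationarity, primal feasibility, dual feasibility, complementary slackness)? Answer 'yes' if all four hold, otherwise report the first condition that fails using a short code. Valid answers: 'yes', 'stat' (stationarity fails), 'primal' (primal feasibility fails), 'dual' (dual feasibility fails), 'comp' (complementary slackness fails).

Gradient of f: grad f(x) = Q x + c = (-5, -11)
Constraint values g_i(x) = a_i^T x - b_i:
  g_1((-2, -2)) = 0
  g_2((-2, -2)) = -1
Stationarity residual: grad f(x) + sum_i lambda_i a_i = (-2, -2)
  -> stationarity FAILS
Primal feasibility (all g_i <= 0): OK
Dual feasibility (all lambda_i >= 0): OK
Complementary slackness (lambda_i * g_i(x) = 0 for all i): OK

Verdict: the first failing condition is stationarity -> stat.

stat


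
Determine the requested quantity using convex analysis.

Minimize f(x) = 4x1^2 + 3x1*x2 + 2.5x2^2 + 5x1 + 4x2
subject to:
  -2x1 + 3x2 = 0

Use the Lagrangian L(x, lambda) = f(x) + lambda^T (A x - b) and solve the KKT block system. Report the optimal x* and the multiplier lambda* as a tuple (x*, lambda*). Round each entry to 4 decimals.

Form the Lagrangian:
  L(x, lambda) = (1/2) x^T Q x + c^T x + lambda^T (A x - b)
Stationarity (grad_x L = 0): Q x + c + A^T lambda = 0.
Primal feasibility: A x = b.

This gives the KKT block system:
  [ Q   A^T ] [ x     ]   [-c ]
  [ A    0  ] [ lambda ] = [ b ]

Solving the linear system:
  x*      = (-0.5391, -0.3594)
  lambda* = (-0.1953)
  f(x*)   = -2.0664

x* = (-0.5391, -0.3594), lambda* = (-0.1953)


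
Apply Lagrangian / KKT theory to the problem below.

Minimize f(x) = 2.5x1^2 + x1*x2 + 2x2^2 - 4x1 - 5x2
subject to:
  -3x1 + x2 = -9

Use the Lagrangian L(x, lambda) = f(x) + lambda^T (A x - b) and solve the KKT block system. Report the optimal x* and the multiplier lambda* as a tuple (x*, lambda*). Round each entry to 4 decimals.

Form the Lagrangian:
  L(x, lambda) = (1/2) x^T Q x + c^T x + lambda^T (A x - b)
Stationarity (grad_x L = 0): Q x + c + A^T lambda = 0.
Primal feasibility: A x = b.

This gives the KKT block system:
  [ Q   A^T ] [ x     ]   [-c ]
  [ A    0  ] [ lambda ] = [ b ]

Solving the linear system:
  x*      = (2.8936, -0.3191)
  lambda* = (3.383)
  f(x*)   = 10.234

x* = (2.8936, -0.3191), lambda* = (3.383)


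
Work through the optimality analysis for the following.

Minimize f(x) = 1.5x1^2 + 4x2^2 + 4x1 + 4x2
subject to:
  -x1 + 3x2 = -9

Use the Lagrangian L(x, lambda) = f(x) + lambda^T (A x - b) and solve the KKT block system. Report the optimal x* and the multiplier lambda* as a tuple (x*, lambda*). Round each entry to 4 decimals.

Form the Lagrangian:
  L(x, lambda) = (1/2) x^T Q x + c^T x + lambda^T (A x - b)
Stationarity (grad_x L = 0): Q x + c + A^T lambda = 0.
Primal feasibility: A x = b.

This gives the KKT block system:
  [ Q   A^T ] [ x     ]   [-c ]
  [ A    0  ] [ lambda ] = [ b ]

Solving the linear system:
  x*      = (0.6857, -2.7714)
  lambda* = (6.0571)
  f(x*)   = 23.0857

x* = (0.6857, -2.7714), lambda* = (6.0571)


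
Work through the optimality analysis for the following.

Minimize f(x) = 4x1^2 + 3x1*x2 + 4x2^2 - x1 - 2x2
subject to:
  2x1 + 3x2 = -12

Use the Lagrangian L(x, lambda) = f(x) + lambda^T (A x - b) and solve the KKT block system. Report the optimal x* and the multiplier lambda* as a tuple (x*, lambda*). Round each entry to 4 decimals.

Form the Lagrangian:
  L(x, lambda) = (1/2) x^T Q x + c^T x + lambda^T (A x - b)
Stationarity (grad_x L = 0): Q x + c + A^T lambda = 0.
Primal feasibility: A x = b.

This gives the KKT block system:
  [ Q   A^T ] [ x     ]   [-c ]
  [ A    0  ] [ lambda ] = [ b ]

Solving the linear system:
  x*      = (-1.2794, -3.1471)
  lambda* = (10.3382)
  f(x*)   = 65.8162

x* = (-1.2794, -3.1471), lambda* = (10.3382)


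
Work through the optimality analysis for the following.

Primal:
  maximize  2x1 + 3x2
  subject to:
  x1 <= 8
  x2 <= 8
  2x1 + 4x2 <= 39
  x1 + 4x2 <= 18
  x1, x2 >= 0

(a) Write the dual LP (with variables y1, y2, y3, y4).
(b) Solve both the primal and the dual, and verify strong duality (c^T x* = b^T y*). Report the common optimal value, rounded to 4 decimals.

The standard primal-dual pair for 'max c^T x s.t. A x <= b, x >= 0' is:
  Dual:  min b^T y  s.t.  A^T y >= c,  y >= 0.

So the dual LP is:
  minimize  8y1 + 8y2 + 39y3 + 18y4
  subject to:
    y1 + 2y3 + y4 >= 2
    y2 + 4y3 + 4y4 >= 3
    y1, y2, y3, y4 >= 0

Solving the primal: x* = (8, 2.5).
  primal value c^T x* = 23.5.
Solving the dual: y* = (1.25, 0, 0, 0.75).
  dual value b^T y* = 23.5.
Strong duality: c^T x* = b^T y*. Confirmed.

23.5


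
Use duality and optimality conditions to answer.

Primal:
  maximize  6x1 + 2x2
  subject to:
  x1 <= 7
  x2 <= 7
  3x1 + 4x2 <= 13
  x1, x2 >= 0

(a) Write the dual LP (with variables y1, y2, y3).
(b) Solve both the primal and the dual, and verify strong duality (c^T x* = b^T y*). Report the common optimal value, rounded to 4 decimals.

The standard primal-dual pair for 'max c^T x s.t. A x <= b, x >= 0' is:
  Dual:  min b^T y  s.t.  A^T y >= c,  y >= 0.

So the dual LP is:
  minimize  7y1 + 7y2 + 13y3
  subject to:
    y1 + 3y3 >= 6
    y2 + 4y3 >= 2
    y1, y2, y3 >= 0

Solving the primal: x* = (4.3333, 0).
  primal value c^T x* = 26.
Solving the dual: y* = (0, 0, 2).
  dual value b^T y* = 26.
Strong duality: c^T x* = b^T y*. Confirmed.

26


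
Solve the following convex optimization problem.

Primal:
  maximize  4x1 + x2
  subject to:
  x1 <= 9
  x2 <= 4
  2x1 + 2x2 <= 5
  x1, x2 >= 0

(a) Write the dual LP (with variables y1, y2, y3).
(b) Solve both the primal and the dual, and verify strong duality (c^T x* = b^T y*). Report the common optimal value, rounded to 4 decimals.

The standard primal-dual pair for 'max c^T x s.t. A x <= b, x >= 0' is:
  Dual:  min b^T y  s.t.  A^T y >= c,  y >= 0.

So the dual LP is:
  minimize  9y1 + 4y2 + 5y3
  subject to:
    y1 + 2y3 >= 4
    y2 + 2y3 >= 1
    y1, y2, y3 >= 0

Solving the primal: x* = (2.5, 0).
  primal value c^T x* = 10.
Solving the dual: y* = (0, 0, 2).
  dual value b^T y* = 10.
Strong duality: c^T x* = b^T y*. Confirmed.

10


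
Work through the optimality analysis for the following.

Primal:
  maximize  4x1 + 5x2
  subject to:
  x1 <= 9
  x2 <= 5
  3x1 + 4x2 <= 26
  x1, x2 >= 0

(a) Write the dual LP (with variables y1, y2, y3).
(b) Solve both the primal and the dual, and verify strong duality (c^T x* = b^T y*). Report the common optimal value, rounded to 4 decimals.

The standard primal-dual pair for 'max c^T x s.t. A x <= b, x >= 0' is:
  Dual:  min b^T y  s.t.  A^T y >= c,  y >= 0.

So the dual LP is:
  minimize  9y1 + 5y2 + 26y3
  subject to:
    y1 + 3y3 >= 4
    y2 + 4y3 >= 5
    y1, y2, y3 >= 0

Solving the primal: x* = (8.6667, 0).
  primal value c^T x* = 34.6667.
Solving the dual: y* = (0, 0, 1.3333).
  dual value b^T y* = 34.6667.
Strong duality: c^T x* = b^T y*. Confirmed.

34.6667


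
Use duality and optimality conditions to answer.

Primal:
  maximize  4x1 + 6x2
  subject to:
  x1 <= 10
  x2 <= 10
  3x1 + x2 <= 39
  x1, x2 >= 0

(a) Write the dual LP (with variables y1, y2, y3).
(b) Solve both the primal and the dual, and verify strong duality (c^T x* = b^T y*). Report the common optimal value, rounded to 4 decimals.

The standard primal-dual pair for 'max c^T x s.t. A x <= b, x >= 0' is:
  Dual:  min b^T y  s.t.  A^T y >= c,  y >= 0.

So the dual LP is:
  minimize  10y1 + 10y2 + 39y3
  subject to:
    y1 + 3y3 >= 4
    y2 + y3 >= 6
    y1, y2, y3 >= 0

Solving the primal: x* = (9.6667, 10).
  primal value c^T x* = 98.6667.
Solving the dual: y* = (0, 4.6667, 1.3333).
  dual value b^T y* = 98.6667.
Strong duality: c^T x* = b^T y*. Confirmed.

98.6667


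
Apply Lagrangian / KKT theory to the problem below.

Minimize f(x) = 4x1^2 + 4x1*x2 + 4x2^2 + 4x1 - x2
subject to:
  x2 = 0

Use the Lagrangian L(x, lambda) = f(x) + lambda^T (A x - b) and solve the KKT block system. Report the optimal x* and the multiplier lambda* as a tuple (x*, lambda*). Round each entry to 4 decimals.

Form the Lagrangian:
  L(x, lambda) = (1/2) x^T Q x + c^T x + lambda^T (A x - b)
Stationarity (grad_x L = 0): Q x + c + A^T lambda = 0.
Primal feasibility: A x = b.

This gives the KKT block system:
  [ Q   A^T ] [ x     ]   [-c ]
  [ A    0  ] [ lambda ] = [ b ]

Solving the linear system:
  x*      = (-0.5, 0)
  lambda* = (3)
  f(x*)   = -1

x* = (-0.5, 0), lambda* = (3)


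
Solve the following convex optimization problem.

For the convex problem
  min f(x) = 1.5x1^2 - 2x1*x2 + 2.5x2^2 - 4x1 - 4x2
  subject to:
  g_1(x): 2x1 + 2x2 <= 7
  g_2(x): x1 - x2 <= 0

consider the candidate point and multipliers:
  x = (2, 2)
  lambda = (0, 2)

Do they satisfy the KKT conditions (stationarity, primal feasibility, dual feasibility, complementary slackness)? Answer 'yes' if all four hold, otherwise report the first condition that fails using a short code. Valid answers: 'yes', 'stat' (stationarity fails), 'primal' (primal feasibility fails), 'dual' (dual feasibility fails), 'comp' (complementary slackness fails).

Gradient of f: grad f(x) = Q x + c = (-2, 2)
Constraint values g_i(x) = a_i^T x - b_i:
  g_1((2, 2)) = 1
  g_2((2, 2)) = 0
Stationarity residual: grad f(x) + sum_i lambda_i a_i = (0, 0)
  -> stationarity OK
Primal feasibility (all g_i <= 0): FAILS
Dual feasibility (all lambda_i >= 0): OK
Complementary slackness (lambda_i * g_i(x) = 0 for all i): OK

Verdict: the first failing condition is primal_feasibility -> primal.

primal


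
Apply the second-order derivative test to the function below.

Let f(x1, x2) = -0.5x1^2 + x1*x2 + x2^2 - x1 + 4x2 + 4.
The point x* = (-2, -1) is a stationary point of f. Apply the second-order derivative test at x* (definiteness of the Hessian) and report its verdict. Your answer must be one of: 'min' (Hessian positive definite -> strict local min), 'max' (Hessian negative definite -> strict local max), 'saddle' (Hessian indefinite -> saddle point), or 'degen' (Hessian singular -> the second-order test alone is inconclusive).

Compute the Hessian H = grad^2 f:
  H = [[-1, 1], [1, 2]]
Verify stationarity: grad f(x*) = H x* + g = (0, 0).
Eigenvalues of H: -1.3028, 2.3028.
Eigenvalues have mixed signs, so H is indefinite -> x* is a saddle point.

saddle


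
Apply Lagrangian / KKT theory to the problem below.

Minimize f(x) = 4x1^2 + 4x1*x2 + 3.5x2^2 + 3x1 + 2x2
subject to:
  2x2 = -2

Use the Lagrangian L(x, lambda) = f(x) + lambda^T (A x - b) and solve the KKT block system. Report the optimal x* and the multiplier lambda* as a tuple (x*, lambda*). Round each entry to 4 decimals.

Form the Lagrangian:
  L(x, lambda) = (1/2) x^T Q x + c^T x + lambda^T (A x - b)
Stationarity (grad_x L = 0): Q x + c + A^T lambda = 0.
Primal feasibility: A x = b.

This gives the KKT block system:
  [ Q   A^T ] [ x     ]   [-c ]
  [ A    0  ] [ lambda ] = [ b ]

Solving the linear system:
  x*      = (0.125, -1)
  lambda* = (2.25)
  f(x*)   = 1.4375

x* = (0.125, -1), lambda* = (2.25)


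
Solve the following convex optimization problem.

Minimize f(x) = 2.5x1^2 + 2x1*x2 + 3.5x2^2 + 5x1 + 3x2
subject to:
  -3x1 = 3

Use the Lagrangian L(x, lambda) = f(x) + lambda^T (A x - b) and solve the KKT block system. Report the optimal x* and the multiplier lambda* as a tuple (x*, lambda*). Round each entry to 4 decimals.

Form the Lagrangian:
  L(x, lambda) = (1/2) x^T Q x + c^T x + lambda^T (A x - b)
Stationarity (grad_x L = 0): Q x + c + A^T lambda = 0.
Primal feasibility: A x = b.

This gives the KKT block system:
  [ Q   A^T ] [ x     ]   [-c ]
  [ A    0  ] [ lambda ] = [ b ]

Solving the linear system:
  x*      = (-1, -0.1429)
  lambda* = (-0.0952)
  f(x*)   = -2.5714

x* = (-1, -0.1429), lambda* = (-0.0952)


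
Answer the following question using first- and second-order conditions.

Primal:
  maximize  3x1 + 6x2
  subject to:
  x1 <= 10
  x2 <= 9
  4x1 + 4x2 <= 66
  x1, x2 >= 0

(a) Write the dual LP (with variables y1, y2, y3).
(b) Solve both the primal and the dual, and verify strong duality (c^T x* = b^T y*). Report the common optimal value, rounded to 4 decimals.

The standard primal-dual pair for 'max c^T x s.t. A x <= b, x >= 0' is:
  Dual:  min b^T y  s.t.  A^T y >= c,  y >= 0.

So the dual LP is:
  minimize  10y1 + 9y2 + 66y3
  subject to:
    y1 + 4y3 >= 3
    y2 + 4y3 >= 6
    y1, y2, y3 >= 0

Solving the primal: x* = (7.5, 9).
  primal value c^T x* = 76.5.
Solving the dual: y* = (0, 3, 0.75).
  dual value b^T y* = 76.5.
Strong duality: c^T x* = b^T y*. Confirmed.

76.5


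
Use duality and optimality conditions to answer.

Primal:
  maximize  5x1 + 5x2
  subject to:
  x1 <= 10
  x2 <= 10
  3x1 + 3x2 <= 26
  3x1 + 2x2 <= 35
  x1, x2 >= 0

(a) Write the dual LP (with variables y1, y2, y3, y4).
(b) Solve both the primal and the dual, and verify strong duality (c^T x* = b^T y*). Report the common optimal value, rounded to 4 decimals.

The standard primal-dual pair for 'max c^T x s.t. A x <= b, x >= 0' is:
  Dual:  min b^T y  s.t.  A^T y >= c,  y >= 0.

So the dual LP is:
  minimize  10y1 + 10y2 + 26y3 + 35y4
  subject to:
    y1 + 3y3 + 3y4 >= 5
    y2 + 3y3 + 2y4 >= 5
    y1, y2, y3, y4 >= 0

Solving the primal: x* = (8.6667, 0).
  primal value c^T x* = 43.3333.
Solving the dual: y* = (0, 0, 1.6667, 0).
  dual value b^T y* = 43.3333.
Strong duality: c^T x* = b^T y*. Confirmed.

43.3333


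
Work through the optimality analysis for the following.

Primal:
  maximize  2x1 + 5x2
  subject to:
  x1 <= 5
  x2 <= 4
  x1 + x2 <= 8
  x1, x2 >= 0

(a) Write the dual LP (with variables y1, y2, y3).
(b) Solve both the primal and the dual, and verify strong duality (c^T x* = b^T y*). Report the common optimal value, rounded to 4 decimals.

The standard primal-dual pair for 'max c^T x s.t. A x <= b, x >= 0' is:
  Dual:  min b^T y  s.t.  A^T y >= c,  y >= 0.

So the dual LP is:
  minimize  5y1 + 4y2 + 8y3
  subject to:
    y1 + y3 >= 2
    y2 + y3 >= 5
    y1, y2, y3 >= 0

Solving the primal: x* = (4, 4).
  primal value c^T x* = 28.
Solving the dual: y* = (0, 3, 2).
  dual value b^T y* = 28.
Strong duality: c^T x* = b^T y*. Confirmed.

28


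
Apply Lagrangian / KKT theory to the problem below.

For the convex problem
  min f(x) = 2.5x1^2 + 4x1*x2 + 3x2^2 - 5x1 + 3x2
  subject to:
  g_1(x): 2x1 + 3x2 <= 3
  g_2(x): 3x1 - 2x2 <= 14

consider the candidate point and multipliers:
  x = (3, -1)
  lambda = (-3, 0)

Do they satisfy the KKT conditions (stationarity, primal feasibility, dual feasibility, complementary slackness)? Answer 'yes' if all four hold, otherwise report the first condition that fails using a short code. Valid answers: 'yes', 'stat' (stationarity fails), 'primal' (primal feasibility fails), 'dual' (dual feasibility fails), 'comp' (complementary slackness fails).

Gradient of f: grad f(x) = Q x + c = (6, 9)
Constraint values g_i(x) = a_i^T x - b_i:
  g_1((3, -1)) = 0
  g_2((3, -1)) = -3
Stationarity residual: grad f(x) + sum_i lambda_i a_i = (0, 0)
  -> stationarity OK
Primal feasibility (all g_i <= 0): OK
Dual feasibility (all lambda_i >= 0): FAILS
Complementary slackness (lambda_i * g_i(x) = 0 for all i): OK

Verdict: the first failing condition is dual_feasibility -> dual.

dual


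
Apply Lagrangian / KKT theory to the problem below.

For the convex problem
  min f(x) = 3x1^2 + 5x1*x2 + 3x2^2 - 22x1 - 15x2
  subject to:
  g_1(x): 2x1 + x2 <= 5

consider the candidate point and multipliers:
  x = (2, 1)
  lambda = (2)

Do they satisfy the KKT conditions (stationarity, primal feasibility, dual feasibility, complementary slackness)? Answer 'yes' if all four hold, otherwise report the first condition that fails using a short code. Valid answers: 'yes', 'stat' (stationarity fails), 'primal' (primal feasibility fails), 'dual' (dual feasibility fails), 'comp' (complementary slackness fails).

Gradient of f: grad f(x) = Q x + c = (-5, 1)
Constraint values g_i(x) = a_i^T x - b_i:
  g_1((2, 1)) = 0
Stationarity residual: grad f(x) + sum_i lambda_i a_i = (-1, 3)
  -> stationarity FAILS
Primal feasibility (all g_i <= 0): OK
Dual feasibility (all lambda_i >= 0): OK
Complementary slackness (lambda_i * g_i(x) = 0 for all i): OK

Verdict: the first failing condition is stationarity -> stat.

stat


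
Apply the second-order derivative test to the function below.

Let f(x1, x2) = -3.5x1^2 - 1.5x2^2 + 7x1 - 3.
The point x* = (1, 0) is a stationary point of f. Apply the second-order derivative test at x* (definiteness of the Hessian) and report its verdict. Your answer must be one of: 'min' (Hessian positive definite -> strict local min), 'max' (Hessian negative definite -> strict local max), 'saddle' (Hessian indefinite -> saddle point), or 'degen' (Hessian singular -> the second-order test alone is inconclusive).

Compute the Hessian H = grad^2 f:
  H = [[-7, 0], [0, -3]]
Verify stationarity: grad f(x*) = H x* + g = (0, 0).
Eigenvalues of H: -7, -3.
Both eigenvalues < 0, so H is negative definite -> x* is a strict local max.

max


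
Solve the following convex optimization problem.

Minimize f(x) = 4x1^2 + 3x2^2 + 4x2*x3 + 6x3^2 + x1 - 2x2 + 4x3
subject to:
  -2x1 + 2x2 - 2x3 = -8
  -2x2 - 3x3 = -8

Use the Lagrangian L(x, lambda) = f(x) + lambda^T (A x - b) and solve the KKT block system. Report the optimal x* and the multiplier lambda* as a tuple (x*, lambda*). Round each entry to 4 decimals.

Form the Lagrangian:
  L(x, lambda) = (1/2) x^T Q x + c^T x + lambda^T (A x - b)
Stationarity (grad_x L = 0): Q x + c + A^T lambda = 0.
Primal feasibility: A x = b.

This gives the KKT block system:
  [ Q   A^T ] [ x     ]   [-c ]
  [ A    0  ] [ lambda ] = [ b ]

Solving the linear system:
  x*      = (1.0906, -0.1457, 2.7638)
  lambda* = (4.8622, 8.9528)
  f(x*)   = 61.4783

x* = (1.0906, -0.1457, 2.7638), lambda* = (4.8622, 8.9528)


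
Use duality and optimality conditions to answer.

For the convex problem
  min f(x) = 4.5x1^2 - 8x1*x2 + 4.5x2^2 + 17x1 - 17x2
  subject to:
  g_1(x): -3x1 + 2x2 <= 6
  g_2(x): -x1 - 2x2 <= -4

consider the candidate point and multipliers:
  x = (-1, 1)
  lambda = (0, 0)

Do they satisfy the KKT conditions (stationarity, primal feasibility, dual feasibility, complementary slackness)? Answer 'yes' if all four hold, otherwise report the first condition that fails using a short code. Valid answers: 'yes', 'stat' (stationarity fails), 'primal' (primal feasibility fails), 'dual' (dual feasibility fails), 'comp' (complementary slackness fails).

Gradient of f: grad f(x) = Q x + c = (0, 0)
Constraint values g_i(x) = a_i^T x - b_i:
  g_1((-1, 1)) = -1
  g_2((-1, 1)) = 3
Stationarity residual: grad f(x) + sum_i lambda_i a_i = (0, 0)
  -> stationarity OK
Primal feasibility (all g_i <= 0): FAILS
Dual feasibility (all lambda_i >= 0): OK
Complementary slackness (lambda_i * g_i(x) = 0 for all i): OK

Verdict: the first failing condition is primal_feasibility -> primal.

primal


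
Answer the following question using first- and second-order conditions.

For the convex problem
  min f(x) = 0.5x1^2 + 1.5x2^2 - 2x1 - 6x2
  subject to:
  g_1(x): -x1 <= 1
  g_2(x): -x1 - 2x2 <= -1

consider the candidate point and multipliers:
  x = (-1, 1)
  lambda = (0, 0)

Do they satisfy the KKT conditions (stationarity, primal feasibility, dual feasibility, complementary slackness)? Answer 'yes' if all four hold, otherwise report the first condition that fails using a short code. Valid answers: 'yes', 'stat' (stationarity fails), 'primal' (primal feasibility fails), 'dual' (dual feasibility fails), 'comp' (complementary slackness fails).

Gradient of f: grad f(x) = Q x + c = (-3, -3)
Constraint values g_i(x) = a_i^T x - b_i:
  g_1((-1, 1)) = 0
  g_2((-1, 1)) = 0
Stationarity residual: grad f(x) + sum_i lambda_i a_i = (-3, -3)
  -> stationarity FAILS
Primal feasibility (all g_i <= 0): OK
Dual feasibility (all lambda_i >= 0): OK
Complementary slackness (lambda_i * g_i(x) = 0 for all i): OK

Verdict: the first failing condition is stationarity -> stat.

stat


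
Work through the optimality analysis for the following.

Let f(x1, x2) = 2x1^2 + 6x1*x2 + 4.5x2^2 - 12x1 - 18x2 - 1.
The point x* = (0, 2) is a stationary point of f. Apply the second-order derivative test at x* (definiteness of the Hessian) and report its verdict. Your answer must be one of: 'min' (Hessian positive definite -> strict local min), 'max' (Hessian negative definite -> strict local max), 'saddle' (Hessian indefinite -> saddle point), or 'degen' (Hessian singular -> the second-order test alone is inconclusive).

Compute the Hessian H = grad^2 f:
  H = [[4, 6], [6, 9]]
Verify stationarity: grad f(x*) = H x* + g = (0, 0).
Eigenvalues of H: 0, 13.
H has a zero eigenvalue (singular; positive semidefinite but not definite), so H is neither positive definite, negative definite, nor indefinite. The second-order test alone is inconclusive -> degen.
(Indeed, f is constant along the null direction of H through x*, so x* is not a strict local extremum.)

degen


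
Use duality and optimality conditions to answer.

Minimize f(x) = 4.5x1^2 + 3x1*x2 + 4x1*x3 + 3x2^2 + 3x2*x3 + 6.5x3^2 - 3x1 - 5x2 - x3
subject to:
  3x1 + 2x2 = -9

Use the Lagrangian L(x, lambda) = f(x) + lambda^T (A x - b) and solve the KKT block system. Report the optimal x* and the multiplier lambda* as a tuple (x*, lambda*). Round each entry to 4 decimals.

Form the Lagrangian:
  L(x, lambda) = (1/2) x^T Q x + c^T x + lambda^T (A x - b)
Stationarity (grad_x L = 0): Q x + c + A^T lambda = 0.
Primal feasibility: A x = b.

This gives the KKT block system:
  [ Q   A^T ] [ x     ]   [-c ]
  [ A    0  ] [ lambda ] = [ b ]

Solving the linear system:
  x*      = (-2.2953, -1.0571, 1.0271)
  lambda* = (7.5735)
  f(x*)   = 39.6526

x* = (-2.2953, -1.0571, 1.0271), lambda* = (7.5735)


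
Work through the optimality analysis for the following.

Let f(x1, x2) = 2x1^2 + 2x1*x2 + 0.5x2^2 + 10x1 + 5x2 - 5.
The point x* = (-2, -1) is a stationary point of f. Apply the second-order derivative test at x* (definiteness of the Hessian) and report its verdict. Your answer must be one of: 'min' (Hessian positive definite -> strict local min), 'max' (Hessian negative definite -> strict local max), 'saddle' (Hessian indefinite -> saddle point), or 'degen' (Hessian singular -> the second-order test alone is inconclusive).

Compute the Hessian H = grad^2 f:
  H = [[4, 2], [2, 1]]
Verify stationarity: grad f(x*) = H x* + g = (0, 0).
Eigenvalues of H: 0, 5.
H has a zero eigenvalue (singular; positive semidefinite but not definite), so H is neither positive definite, negative definite, nor indefinite. The second-order test alone is inconclusive -> degen.
(Indeed, f is constant along the null direction of H through x*, so x* is not a strict local extremum.)

degen


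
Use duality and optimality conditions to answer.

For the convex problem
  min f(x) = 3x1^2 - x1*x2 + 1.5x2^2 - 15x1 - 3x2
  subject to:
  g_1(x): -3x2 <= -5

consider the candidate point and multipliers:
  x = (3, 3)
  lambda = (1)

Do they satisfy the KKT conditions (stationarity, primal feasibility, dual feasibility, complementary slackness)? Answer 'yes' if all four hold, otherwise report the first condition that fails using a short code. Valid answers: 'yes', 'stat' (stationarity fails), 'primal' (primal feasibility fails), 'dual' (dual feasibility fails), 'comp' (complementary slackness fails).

Gradient of f: grad f(x) = Q x + c = (0, 3)
Constraint values g_i(x) = a_i^T x - b_i:
  g_1((3, 3)) = -4
Stationarity residual: grad f(x) + sum_i lambda_i a_i = (0, 0)
  -> stationarity OK
Primal feasibility (all g_i <= 0): OK
Dual feasibility (all lambda_i >= 0): OK
Complementary slackness (lambda_i * g_i(x) = 0 for all i): FAILS

Verdict: the first failing condition is complementary_slackness -> comp.

comp
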